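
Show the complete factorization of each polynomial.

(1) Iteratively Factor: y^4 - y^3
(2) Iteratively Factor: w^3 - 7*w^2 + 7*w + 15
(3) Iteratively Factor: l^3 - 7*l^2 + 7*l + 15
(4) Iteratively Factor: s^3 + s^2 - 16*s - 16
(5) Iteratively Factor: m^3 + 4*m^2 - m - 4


(1) = (y)*(y^3 - y^2) = y^2*(y^2 - y) = y^2*(y - 1)*(y)
(2) = (w - 3)*(w^2 - 4*w - 5) = (w - 5)*(w - 3)*(w + 1)
(3) = (l - 5)*(l^2 - 2*l - 3) = (l - 5)*(l - 3)*(l + 1)
(4) = (s - 4)*(s^2 + 5*s + 4) = (s - 4)*(s + 4)*(s + 1)
(5) = (m + 4)*(m^2 - 1) = (m - 1)*(m + 4)*(m + 1)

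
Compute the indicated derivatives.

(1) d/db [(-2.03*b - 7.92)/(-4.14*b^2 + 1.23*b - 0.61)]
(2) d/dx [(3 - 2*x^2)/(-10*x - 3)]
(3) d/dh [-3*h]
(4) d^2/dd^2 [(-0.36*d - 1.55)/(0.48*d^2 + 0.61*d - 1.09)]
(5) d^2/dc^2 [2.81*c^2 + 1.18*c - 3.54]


(1) = (-8.4042*b^2 - 65.5776*b + 10.9799)/(17.1396*b^4 - 10.1844*b^3 + 6.5637*b^2 - 1.5006*b + 0.3721)
(2) = 2*(10*x^2 + 6*x + 15)/(100*x^2 + 60*x + 9)
(3) = -3
(4) = (-(0.36*d + 1.55)*(0.96*d + 0.61)*(1.92*d + 1.22) + (1.0368*d + 1.9272)*(0.48*d^2 + 0.61*d - 1.09))/(0.48*d^2 + 0.61*d - 1.09)^3
(5) = 5.62000000000000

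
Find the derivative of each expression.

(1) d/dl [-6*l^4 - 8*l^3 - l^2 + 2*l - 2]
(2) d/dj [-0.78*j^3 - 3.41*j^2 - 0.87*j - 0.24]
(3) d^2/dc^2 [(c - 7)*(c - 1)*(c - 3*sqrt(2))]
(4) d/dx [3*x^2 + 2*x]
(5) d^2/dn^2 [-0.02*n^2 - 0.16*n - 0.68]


(1) = -24*l^3 - 24*l^2 - 2*l + 2
(2) = -2.34*j^2 - 6.82*j - 0.87
(3) = 6*c - 16 - 6*sqrt(2)
(4) = 6*x + 2
(5) = -0.0400000000000000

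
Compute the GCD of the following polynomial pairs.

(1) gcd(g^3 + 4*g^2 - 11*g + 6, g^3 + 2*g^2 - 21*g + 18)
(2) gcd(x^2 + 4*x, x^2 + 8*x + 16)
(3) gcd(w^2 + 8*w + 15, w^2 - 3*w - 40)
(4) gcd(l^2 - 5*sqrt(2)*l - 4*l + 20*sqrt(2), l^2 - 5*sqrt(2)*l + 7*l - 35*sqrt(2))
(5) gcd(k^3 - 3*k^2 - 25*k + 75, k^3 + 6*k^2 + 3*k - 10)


(1) = gcd((g - 1)^2*(g + 6), (g - 3)*(g - 1)*(g + 6)) = g^2 + 5*g - 6
(2) = gcd(x*(x + 4), (x + 4)^2) = x + 4
(3) = gcd((w + 3)*(w + 5), (w - 8)*(w + 5)) = w + 5
(4) = gcd((l - 4)*(l - 5*sqrt(2)), (l + 7)*(l - 5*sqrt(2))) = l - 5*sqrt(2)
(5) = k + 5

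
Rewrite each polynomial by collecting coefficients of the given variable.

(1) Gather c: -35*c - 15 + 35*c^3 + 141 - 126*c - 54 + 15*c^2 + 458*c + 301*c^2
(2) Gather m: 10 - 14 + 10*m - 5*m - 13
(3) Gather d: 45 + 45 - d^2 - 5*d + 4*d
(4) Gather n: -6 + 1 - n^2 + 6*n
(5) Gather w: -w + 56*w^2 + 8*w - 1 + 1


(1) = 35*c^3 + 316*c^2 + 297*c + 72
(2) = 5*m - 17
(3) = -d^2 - d + 90
(4) = -n^2 + 6*n - 5
(5) = 56*w^2 + 7*w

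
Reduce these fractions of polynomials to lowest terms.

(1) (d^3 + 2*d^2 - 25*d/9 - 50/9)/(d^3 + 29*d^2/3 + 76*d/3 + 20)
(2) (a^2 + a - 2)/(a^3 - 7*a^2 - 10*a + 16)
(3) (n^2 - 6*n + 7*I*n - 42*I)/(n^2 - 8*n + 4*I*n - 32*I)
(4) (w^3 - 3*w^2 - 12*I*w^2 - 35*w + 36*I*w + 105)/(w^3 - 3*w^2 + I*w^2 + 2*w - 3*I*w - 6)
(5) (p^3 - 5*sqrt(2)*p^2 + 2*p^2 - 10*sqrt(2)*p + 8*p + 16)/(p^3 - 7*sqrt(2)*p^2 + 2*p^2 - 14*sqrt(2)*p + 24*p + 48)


(1) = (3*d - 5)/(3*d + 18)
(2) = 1/(a - 8)
(3) = (n^2 + n*(-6 + 7*I) - 42*I)/(n^2 + n*(-8 + 4*I) - 32*I)
(4) = (w^2 - 12*I*w - 35)/(w^2 + I*w + 2)
(5) = (p - sqrt(2))/(p - 3*sqrt(2))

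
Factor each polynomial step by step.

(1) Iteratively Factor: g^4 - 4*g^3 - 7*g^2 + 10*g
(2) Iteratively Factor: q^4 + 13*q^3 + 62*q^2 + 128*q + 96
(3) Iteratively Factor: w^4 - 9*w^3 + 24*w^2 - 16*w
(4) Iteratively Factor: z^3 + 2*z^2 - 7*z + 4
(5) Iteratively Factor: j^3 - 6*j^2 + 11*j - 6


(1) = (g - 1)*(g^3 - 3*g^2 - 10*g) = (g - 5)*(g - 1)*(g^2 + 2*g) = (g - 5)*(g - 1)*(g + 2)*(g)
(2) = (q + 3)*(q^3 + 10*q^2 + 32*q + 32) = (q + 3)*(q + 4)*(q^2 + 6*q + 8) = (q + 3)*(q + 4)^2*(q + 2)
(3) = (w)*(w^3 - 9*w^2 + 24*w - 16) = w*(w - 4)*(w^2 - 5*w + 4) = w*(w - 4)*(w - 1)*(w - 4)
(4) = (z - 1)*(z^2 + 3*z - 4) = (z - 1)*(z + 4)*(z - 1)
(5) = (j - 3)*(j^2 - 3*j + 2) = (j - 3)*(j - 2)*(j - 1)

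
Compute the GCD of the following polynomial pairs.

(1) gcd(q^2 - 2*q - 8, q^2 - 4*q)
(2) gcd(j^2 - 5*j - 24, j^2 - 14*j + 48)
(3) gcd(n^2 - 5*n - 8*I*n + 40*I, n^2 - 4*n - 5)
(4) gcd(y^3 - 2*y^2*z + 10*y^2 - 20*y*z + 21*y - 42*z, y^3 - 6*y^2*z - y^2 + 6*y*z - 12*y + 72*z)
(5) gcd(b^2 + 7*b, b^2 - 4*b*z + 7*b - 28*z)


(1) = q - 4
(2) = j - 8
(3) = gcd((n - 5)*(n - 8*I), (n - 5)*(n + 1)) = n - 5
(4) = gcd((y + 3)*(y + 7)*(y - 2*z), (y - 4)*(y + 3)*(y - 6*z)) = y + 3
(5) = b + 7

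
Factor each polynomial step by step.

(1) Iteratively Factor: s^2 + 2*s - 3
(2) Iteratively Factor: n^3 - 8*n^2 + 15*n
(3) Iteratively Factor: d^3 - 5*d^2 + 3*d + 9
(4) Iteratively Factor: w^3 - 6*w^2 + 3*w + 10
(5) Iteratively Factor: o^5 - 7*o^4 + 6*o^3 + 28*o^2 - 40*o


(1) = (s + 3)*(s - 1)
(2) = (n)*(n^2 - 8*n + 15) = n*(n - 5)*(n - 3)
(3) = (d - 3)*(d^2 - 2*d - 3) = (d - 3)^2*(d + 1)
(4) = (w - 2)*(w^2 - 4*w - 5) = (w - 5)*(w - 2)*(w + 1)
(5) = (o - 2)*(o^4 - 5*o^3 - 4*o^2 + 20*o) = o*(o - 2)*(o^3 - 5*o^2 - 4*o + 20) = o*(o - 2)*(o + 2)*(o^2 - 7*o + 10) = o*(o - 2)^2*(o + 2)*(o - 5)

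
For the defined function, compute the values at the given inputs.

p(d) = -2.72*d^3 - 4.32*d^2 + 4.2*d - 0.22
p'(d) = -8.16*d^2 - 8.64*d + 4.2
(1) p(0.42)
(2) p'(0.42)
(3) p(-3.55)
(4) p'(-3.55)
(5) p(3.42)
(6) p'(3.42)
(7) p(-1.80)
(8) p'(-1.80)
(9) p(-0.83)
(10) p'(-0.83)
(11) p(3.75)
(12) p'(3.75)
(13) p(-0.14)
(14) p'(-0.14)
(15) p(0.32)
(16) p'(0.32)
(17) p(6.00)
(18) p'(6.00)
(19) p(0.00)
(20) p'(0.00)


(1) = 0.58
(2) = -0.87
(3) = 52.12
(4) = -67.96
(5) = -145.19
(6) = -120.79
(7) = -5.91
(8) = -6.69
(9) = -5.13
(10) = 5.75
(11) = -188.66
(12) = -142.95
(13) = -0.89
(14) = 5.25
(15) = 0.59
(16) = 0.60
(17) = -718.06
(18) = -341.40
(19) = -0.22
(20) = 4.20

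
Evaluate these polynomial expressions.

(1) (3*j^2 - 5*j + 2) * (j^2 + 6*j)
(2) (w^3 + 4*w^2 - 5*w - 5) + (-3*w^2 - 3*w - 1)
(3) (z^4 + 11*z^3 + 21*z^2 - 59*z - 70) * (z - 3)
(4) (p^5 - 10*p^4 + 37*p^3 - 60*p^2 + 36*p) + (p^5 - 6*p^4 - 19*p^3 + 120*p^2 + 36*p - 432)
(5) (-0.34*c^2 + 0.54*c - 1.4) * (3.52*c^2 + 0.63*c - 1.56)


(1) = 3*j^4 + 13*j^3 - 28*j^2 + 12*j
(2) = w^3 + w^2 - 8*w - 6
(3) = z^5 + 8*z^4 - 12*z^3 - 122*z^2 + 107*z + 210
(4) = 2*p^5 - 16*p^4 + 18*p^3 + 60*p^2 + 72*p - 432
(5) = -1.1968*c^4 + 1.6866*c^3 - 4.0574*c^2 - 1.7244*c + 2.184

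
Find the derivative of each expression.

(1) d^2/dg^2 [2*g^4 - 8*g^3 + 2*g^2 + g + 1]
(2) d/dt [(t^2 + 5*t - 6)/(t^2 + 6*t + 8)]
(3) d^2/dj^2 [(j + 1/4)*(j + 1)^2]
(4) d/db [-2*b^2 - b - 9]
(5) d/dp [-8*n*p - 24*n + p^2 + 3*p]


(1) = 24*g^2 - 48*g + 4
(2) = (t^2 + 28*t + 76)/(t^4 + 12*t^3 + 52*t^2 + 96*t + 64)
(3) = 6*j + 9/2
(4) = -4*b - 1
(5) = -8*n + 2*p + 3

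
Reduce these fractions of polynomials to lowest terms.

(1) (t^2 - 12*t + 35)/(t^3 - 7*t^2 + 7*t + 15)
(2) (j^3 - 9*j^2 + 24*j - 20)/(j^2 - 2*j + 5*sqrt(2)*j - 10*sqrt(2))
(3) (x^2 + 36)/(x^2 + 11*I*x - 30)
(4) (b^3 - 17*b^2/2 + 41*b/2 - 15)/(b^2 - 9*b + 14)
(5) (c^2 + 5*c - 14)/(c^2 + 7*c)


(1) = (t - 7)/(t^2 - 2*t - 3)
(2) = (j^2 - 7*j + 10)/(j + 5*sqrt(2))
(3) = (x - 6*I)/(x + 5*I)
(4) = (2*b^2 - 13*b + 15)/(2*b - 14)
(5) = (c - 2)/c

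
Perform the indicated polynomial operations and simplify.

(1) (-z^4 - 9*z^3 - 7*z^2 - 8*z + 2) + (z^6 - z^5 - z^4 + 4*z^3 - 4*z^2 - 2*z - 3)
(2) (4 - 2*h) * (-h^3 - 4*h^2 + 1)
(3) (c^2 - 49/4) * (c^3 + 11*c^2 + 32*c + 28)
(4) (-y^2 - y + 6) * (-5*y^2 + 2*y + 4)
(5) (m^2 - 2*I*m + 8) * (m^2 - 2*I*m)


(1) = z^6 - z^5 - 2*z^4 - 5*z^3 - 11*z^2 - 10*z - 1
(2) = 2*h^4 + 4*h^3 - 16*h^2 - 2*h + 4
(3) = c^5 + 11*c^4 + 79*c^3/4 - 427*c^2/4 - 392*c - 343
(4) = 5*y^4 + 3*y^3 - 36*y^2 + 8*y + 24
(5) = m^4 - 4*I*m^3 + 4*m^2 - 16*I*m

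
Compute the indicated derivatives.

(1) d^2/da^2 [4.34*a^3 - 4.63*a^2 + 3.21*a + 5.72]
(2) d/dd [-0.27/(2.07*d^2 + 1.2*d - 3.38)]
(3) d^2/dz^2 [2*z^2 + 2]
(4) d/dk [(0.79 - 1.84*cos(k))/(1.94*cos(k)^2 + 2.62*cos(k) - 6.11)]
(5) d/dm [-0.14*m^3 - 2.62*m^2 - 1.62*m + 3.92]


(1) = 26.04*a - 9.26
(2) = (1.1178*d + 0.324)/(2.07*d^2 + 1.2*d - 3.38)^2
(3) = 4
(4) = (-3.5696*cos(k)^2 + 3.0652*cos(k) - 9.1726)*sin(k)/(3.7636*cos(k)^4 + 10.1656*cos(k)^3 - 16.8424*cos(k)^2 - 32.0164*cos(k) + 37.3321)
(5) = -0.42*m^2 - 5.24*m - 1.62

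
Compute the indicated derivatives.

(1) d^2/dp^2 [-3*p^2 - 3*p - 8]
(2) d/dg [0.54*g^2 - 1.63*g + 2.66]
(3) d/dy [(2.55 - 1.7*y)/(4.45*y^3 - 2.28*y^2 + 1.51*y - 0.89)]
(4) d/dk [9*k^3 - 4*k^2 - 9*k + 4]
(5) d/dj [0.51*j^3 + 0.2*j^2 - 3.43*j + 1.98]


(1) = -6
(2) = 1.08*g - 1.63
(3) = (15.13*y^3 - 37.9185*y^2 + 11.628*y - 2.3375)/(19.8025*y^6 - 20.292*y^5 + 18.6374*y^4 - 14.8066*y^3 + 6.3385*y^2 - 2.6878*y + 0.7921)
(4) = 27*k^2 - 8*k - 9
(5) = 1.53*j^2 + 0.4*j - 3.43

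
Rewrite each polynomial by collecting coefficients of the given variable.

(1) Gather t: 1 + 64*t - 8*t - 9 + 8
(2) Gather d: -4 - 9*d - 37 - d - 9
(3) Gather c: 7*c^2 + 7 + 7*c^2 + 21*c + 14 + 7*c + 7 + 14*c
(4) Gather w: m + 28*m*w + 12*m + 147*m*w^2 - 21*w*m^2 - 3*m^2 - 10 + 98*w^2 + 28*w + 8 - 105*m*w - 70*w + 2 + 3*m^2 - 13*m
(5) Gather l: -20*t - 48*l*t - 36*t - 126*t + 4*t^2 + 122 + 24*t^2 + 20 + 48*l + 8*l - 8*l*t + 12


(1) = 56*t
(2) = -10*d - 50
(3) = 14*c^2 + 42*c + 28
(4) = w^2*(147*m + 98) + w*(-21*m^2 - 77*m - 42)
(5) = l*(56 - 56*t) + 28*t^2 - 182*t + 154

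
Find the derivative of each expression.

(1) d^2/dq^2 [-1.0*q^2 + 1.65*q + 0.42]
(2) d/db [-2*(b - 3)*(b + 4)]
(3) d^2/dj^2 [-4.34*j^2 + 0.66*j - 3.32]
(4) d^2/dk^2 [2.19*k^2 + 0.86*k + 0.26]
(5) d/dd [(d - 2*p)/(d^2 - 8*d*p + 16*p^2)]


(1) = -2.00000000000000
(2) = -4*b - 2
(3) = -8.68000000000000
(4) = 4.38000000000000
(5) = d/(-d^3 + 12*d^2*p - 48*d*p^2 + 64*p^3)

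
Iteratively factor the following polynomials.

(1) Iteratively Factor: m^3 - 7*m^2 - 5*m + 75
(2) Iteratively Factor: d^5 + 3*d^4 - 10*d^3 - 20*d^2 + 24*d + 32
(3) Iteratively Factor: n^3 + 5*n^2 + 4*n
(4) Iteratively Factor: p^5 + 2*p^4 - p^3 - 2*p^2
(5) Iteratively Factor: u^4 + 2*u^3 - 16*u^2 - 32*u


(1) = (m - 5)*(m^2 - 2*m - 15) = (m - 5)^2*(m + 3)
(2) = (d + 1)*(d^4 + 2*d^3 - 12*d^2 - 8*d + 32) = (d + 1)*(d + 4)*(d^3 - 2*d^2 - 4*d + 8) = (d - 2)*(d + 1)*(d + 4)*(d^2 - 4) = (d - 2)^2*(d + 1)*(d + 4)*(d + 2)
(3) = (n + 4)*(n^2 + n) = n*(n + 4)*(n + 1)
(4) = (p - 1)*(p^4 + 3*p^3 + 2*p^2) = (p - 1)*(p + 2)*(p^3 + p^2) = (p - 1)*(p + 1)*(p + 2)*(p^2) = p*(p - 1)*(p + 1)*(p + 2)*(p)
(5) = (u)*(u^3 + 2*u^2 - 16*u - 32) = u*(u + 4)*(u^2 - 2*u - 8) = u*(u + 2)*(u + 4)*(u - 4)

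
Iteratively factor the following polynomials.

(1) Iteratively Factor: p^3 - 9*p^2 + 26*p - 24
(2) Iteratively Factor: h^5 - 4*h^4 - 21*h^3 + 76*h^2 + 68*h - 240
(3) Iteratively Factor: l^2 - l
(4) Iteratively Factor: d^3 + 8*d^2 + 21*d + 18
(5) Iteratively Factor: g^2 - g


(1) = (p - 3)*(p^2 - 6*p + 8) = (p - 4)*(p - 3)*(p - 2)
(2) = (h - 5)*(h^4 + h^3 - 16*h^2 - 4*h + 48) = (h - 5)*(h + 4)*(h^3 - 3*h^2 - 4*h + 12) = (h - 5)*(h + 2)*(h + 4)*(h^2 - 5*h + 6) = (h - 5)*(h - 2)*(h + 2)*(h + 4)*(h - 3)
(3) = (l)*(l - 1)
(4) = (d + 3)*(d^2 + 5*d + 6) = (d + 2)*(d + 3)*(d + 3)
(5) = (g)*(g - 1)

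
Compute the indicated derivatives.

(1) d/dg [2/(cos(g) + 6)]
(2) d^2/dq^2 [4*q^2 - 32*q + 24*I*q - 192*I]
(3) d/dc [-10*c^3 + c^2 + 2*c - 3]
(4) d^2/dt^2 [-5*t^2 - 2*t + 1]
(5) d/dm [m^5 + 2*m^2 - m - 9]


(1) = 2*sin(g)/(cos(g) + 6)^2
(2) = 8
(3) = -30*c^2 + 2*c + 2
(4) = -10
(5) = 5*m^4 + 4*m - 1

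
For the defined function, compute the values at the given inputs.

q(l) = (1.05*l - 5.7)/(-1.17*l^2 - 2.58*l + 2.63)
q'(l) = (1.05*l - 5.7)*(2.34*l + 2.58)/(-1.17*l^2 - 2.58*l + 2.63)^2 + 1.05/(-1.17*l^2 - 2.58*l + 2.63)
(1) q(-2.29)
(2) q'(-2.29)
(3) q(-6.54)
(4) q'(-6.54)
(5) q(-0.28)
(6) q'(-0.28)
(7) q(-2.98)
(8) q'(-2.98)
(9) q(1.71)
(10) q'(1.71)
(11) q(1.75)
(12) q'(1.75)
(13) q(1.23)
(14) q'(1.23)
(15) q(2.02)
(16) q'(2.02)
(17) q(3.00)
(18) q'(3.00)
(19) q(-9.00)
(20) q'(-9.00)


(1) = -3.37
(2) = 4.34
(3) = 0.41
(4) = 0.14
(5) = -1.84
(6) = -0.76
(7) = 123.19
(8) = 7537.00
(9) = 0.75
(10) = -1.15
(11) = 0.71
(12) = -1.05
(13) = 1.91
(14) = -4.95
(15) = 0.49
(16) = -0.63
(17) = 0.16
(18) = -0.17
(19) = 0.22
(20) = 0.04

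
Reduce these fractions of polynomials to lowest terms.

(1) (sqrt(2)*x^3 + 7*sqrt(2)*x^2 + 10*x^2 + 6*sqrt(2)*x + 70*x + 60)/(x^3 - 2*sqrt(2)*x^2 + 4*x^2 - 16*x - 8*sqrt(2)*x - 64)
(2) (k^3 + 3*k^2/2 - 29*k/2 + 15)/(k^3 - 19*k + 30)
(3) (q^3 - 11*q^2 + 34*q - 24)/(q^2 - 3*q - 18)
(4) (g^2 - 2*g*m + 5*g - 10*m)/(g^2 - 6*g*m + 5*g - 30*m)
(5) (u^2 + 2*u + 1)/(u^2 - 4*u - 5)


(1) = (sqrt(2)*x^3 + x^2*(7*sqrt(2) + 10) + x*(6*sqrt(2) + 70) + 60)/(x^3 + x^2*(4 - 2*sqrt(2)) + x*(-16 - 8*sqrt(2)) - 64)
(2) = (2*k - 3)/(2*k - 6)
(3) = (q^2 - 5*q + 4)/(q + 3)
(4) = (g - 2*m)/(g - 6*m)
(5) = (u + 1)/(u - 5)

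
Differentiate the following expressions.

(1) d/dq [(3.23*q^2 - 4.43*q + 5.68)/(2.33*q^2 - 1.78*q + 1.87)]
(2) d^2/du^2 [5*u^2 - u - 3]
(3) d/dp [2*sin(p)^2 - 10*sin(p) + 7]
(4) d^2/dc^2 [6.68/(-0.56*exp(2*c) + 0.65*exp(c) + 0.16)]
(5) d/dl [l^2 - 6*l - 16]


(1) = (4.5725*q^2 - 14.3886*q + 1.8263)/(5.4289*q^4 - 8.2948*q^3 + 11.8826*q^2 - 6.6572*q + 3.4969)
(2) = 10
(3) = 2*(2*sin(p) - 5)*cos(p)
(4) = (6.68*(1.12*exp(c) - 0.65)*(2.24*exp(c) - 1.3)*exp(c) + (14.9632*exp(c) - 4.342)*(-0.56*exp(2*c) + 0.65*exp(c) + 0.16))*exp(c)/(-0.56*exp(2*c) + 0.65*exp(c) + 0.16)^3
(5) = 2*l - 6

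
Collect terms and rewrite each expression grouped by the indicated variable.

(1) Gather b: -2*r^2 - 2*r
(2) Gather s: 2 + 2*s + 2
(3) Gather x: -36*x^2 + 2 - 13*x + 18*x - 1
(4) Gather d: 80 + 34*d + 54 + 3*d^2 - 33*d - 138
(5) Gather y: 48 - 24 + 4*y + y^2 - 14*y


(1) = -2*r^2 - 2*r
(2) = 2*s + 4
(3) = -36*x^2 + 5*x + 1
(4) = 3*d^2 + d - 4
(5) = y^2 - 10*y + 24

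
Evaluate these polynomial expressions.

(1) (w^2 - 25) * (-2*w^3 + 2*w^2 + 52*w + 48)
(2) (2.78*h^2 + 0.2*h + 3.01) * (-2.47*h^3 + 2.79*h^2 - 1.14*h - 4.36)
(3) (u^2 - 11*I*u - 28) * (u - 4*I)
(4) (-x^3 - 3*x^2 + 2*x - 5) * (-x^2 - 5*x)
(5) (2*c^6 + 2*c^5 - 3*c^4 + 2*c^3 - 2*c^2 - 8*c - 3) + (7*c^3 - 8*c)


(1) = -2*w^5 + 2*w^4 + 102*w^3 - 2*w^2 - 1300*w - 1200
(2) = -6.8666*h^5 + 7.2622*h^4 - 10.0459*h^3 - 3.9509*h^2 - 4.3034*h - 13.1236
(3) = u^3 - 15*I*u^2 - 72*u + 112*I
(4) = x^5 + 8*x^4 + 13*x^3 - 5*x^2 + 25*x
(5) = 2*c^6 + 2*c^5 - 3*c^4 + 9*c^3 - 2*c^2 - 16*c - 3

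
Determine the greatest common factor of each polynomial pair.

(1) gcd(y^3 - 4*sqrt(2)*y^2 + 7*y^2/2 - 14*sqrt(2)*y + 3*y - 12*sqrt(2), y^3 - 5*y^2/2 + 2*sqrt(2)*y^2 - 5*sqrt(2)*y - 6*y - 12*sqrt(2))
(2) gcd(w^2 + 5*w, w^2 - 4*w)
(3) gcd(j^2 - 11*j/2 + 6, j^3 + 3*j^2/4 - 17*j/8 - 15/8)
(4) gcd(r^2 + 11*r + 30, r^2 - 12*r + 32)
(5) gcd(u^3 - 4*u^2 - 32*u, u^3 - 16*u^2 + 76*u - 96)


(1) = y + 3/2
(2) = w
(3) = j - 3/2
(4) = 1
(5) = gcd(u*(u - 8)*(u + 4), (u - 8)*(u - 6)*(u - 2)) = u - 8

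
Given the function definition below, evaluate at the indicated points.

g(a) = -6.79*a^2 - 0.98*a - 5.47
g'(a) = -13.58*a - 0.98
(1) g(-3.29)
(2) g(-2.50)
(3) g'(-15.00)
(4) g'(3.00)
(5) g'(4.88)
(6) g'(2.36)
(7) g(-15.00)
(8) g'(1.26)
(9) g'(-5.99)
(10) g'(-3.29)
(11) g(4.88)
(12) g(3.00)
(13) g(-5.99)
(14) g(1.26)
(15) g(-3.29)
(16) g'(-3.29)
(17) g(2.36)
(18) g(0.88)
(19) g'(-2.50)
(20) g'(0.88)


(1) = -75.74
(2) = -45.46
(3) = 202.72
(4) = -41.72
(5) = -67.25
(6) = -33.03
(7) = -1518.52
(8) = -18.09
(9) = 80.36
(10) = 43.70
(11) = -171.95
(12) = -69.52
(13) = -243.23
(14) = -17.48
(15) = -75.74
(16) = 43.70
(17) = -45.60
(18) = -11.59
(19) = 32.97
(20) = -12.93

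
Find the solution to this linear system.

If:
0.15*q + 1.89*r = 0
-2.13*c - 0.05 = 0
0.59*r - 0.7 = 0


Then:
c = -0.02
q = -14.95
r = 1.19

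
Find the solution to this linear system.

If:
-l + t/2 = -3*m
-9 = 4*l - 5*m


Then:
l = -5*t/14 - 27/7
m = -2*t/7 - 9/7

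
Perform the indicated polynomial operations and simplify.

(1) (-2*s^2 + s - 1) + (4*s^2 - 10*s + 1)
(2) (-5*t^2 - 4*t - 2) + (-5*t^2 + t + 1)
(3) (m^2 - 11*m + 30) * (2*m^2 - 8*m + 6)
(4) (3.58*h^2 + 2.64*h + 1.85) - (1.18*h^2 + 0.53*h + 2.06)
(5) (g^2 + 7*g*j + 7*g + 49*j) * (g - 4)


(1) = 2*s^2 - 9*s
(2) = -10*t^2 - 3*t - 1
(3) = 2*m^4 - 30*m^3 + 154*m^2 - 306*m + 180
(4) = 2.4*h^2 + 2.11*h - 0.21
(5) = g^3 + 7*g^2*j + 3*g^2 + 21*g*j - 28*g - 196*j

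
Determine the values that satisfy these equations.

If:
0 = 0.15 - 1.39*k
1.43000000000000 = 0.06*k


Then:
No Solution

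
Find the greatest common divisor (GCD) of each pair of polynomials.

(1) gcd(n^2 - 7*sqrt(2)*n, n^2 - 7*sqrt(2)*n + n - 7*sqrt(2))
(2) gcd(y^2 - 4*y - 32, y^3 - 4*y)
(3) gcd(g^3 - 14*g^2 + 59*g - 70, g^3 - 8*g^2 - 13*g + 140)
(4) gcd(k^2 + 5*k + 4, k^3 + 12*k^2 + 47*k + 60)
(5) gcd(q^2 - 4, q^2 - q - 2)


(1) = n - 7*sqrt(2)
(2) = 1
(3) = gcd((g - 7)*(g - 5)*(g - 2), (g - 7)*(g - 5)*(g + 4)) = g^2 - 12*g + 35
(4) = k + 4
(5) = q - 2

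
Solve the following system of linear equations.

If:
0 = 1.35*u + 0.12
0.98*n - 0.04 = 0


Then:
n = 0.04
u = -0.09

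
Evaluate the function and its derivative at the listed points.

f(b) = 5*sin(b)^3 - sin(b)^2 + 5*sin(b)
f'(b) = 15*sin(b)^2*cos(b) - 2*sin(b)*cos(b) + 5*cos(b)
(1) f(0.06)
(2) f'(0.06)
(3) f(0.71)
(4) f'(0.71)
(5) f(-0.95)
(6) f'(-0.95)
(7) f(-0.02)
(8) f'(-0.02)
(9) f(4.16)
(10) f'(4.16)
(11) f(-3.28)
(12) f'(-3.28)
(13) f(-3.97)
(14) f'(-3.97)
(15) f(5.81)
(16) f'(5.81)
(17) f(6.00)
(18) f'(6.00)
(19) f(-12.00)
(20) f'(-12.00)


(1) = 0.30
(2) = 4.93
(3) = 4.22
(4) = 7.64
(5) = -7.42
(6) = 9.63
(7) = -0.10
(8) = 5.04
(9) = -8.07
(10) = -9.22
(11) = 0.68
(12) = -4.96
(13) = 5.14
(14) = -7.89
(15) = -2.96
(16) = 8.03
(17) = -1.58
(18) = 6.46
(19) = 3.17
(20) = 6.96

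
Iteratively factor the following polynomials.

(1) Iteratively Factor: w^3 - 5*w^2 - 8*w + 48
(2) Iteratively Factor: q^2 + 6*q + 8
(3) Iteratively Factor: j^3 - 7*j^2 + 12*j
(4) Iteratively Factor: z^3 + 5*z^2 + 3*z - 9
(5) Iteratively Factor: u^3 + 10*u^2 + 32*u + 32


(1) = (w + 3)*(w^2 - 8*w + 16) = (w - 4)*(w + 3)*(w - 4)
(2) = (q + 4)*(q + 2)
(3) = (j - 4)*(j^2 - 3*j) = j*(j - 4)*(j - 3)
(4) = (z + 3)*(z^2 + 2*z - 3) = (z - 1)*(z + 3)*(z + 3)
(5) = (u + 4)*(u^2 + 6*u + 8) = (u + 2)*(u + 4)*(u + 4)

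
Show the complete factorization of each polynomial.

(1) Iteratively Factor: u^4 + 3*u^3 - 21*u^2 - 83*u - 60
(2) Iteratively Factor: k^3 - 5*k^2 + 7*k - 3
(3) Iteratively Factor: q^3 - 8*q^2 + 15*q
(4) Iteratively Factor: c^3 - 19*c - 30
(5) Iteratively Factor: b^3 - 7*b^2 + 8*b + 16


(1) = (u + 1)*(u^3 + 2*u^2 - 23*u - 60) = (u - 5)*(u + 1)*(u^2 + 7*u + 12) = (u - 5)*(u + 1)*(u + 3)*(u + 4)
(2) = (k - 3)*(k^2 - 2*k + 1) = (k - 3)*(k - 1)*(k - 1)
(3) = (q - 5)*(q^2 - 3*q) = q*(q - 5)*(q - 3)
(4) = (c + 3)*(c^2 - 3*c - 10) = (c - 5)*(c + 3)*(c + 2)
(5) = (b - 4)*(b^2 - 3*b - 4) = (b - 4)^2*(b + 1)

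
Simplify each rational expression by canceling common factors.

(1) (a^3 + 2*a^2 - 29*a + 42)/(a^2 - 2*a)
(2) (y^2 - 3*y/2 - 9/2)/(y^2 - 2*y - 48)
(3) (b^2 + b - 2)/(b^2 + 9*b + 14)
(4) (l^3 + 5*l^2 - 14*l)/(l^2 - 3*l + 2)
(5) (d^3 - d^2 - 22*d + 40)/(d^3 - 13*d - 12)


(1) = (a^2 + 4*a - 21)/a
(2) = (2*y^2 - 3*y - 9)/(2*y^2 - 4*y - 96)
(3) = (b - 1)/(b + 7)
(4) = (l^2 + 7*l)/(l - 1)
(5) = (d^2 + 3*d - 10)/(d^2 + 4*d + 3)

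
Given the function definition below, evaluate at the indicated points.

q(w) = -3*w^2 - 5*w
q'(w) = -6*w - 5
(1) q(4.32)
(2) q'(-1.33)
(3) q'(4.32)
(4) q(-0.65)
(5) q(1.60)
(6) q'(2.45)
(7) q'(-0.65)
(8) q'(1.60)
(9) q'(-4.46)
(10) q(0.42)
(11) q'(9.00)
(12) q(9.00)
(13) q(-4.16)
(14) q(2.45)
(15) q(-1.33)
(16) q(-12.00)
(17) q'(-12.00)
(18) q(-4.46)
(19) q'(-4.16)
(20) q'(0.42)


(1) = -77.59
(2) = 2.98
(3) = -30.92
(4) = 1.98
(5) = -15.68
(6) = -19.70
(7) = -1.10
(8) = -14.60
(9) = 21.76
(10) = -2.63
(11) = -59.00
(12) = -288.00
(13) = -31.12
(14) = -30.26
(15) = 1.34
(16) = -372.00
(17) = 67.00
(18) = -37.37
(19) = 19.96
(20) = -7.52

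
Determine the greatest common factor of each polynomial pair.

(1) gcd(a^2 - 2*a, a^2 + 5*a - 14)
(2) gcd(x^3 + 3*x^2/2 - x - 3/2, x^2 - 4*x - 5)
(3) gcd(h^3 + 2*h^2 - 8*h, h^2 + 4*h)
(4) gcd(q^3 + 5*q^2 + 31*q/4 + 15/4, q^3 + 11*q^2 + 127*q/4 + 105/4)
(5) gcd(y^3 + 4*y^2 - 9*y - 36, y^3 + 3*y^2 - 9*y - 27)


(1) = a - 2
(2) = x + 1
(3) = h^2 + 4*h
(4) = q^2 + 4*q + 15/4
(5) = y^2 - 9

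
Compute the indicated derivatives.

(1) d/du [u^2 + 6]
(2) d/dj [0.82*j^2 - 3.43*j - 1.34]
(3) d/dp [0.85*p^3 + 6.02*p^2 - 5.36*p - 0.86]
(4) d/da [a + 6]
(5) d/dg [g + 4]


(1) = 2*u
(2) = 1.64*j - 3.43
(3) = 2.55*p^2 + 12.04*p - 5.36
(4) = 1
(5) = 1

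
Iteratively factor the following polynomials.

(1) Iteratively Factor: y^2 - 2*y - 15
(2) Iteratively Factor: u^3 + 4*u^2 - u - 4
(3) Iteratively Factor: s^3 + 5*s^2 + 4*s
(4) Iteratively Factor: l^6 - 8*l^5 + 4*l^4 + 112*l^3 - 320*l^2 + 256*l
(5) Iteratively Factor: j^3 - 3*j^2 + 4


(1) = (y - 5)*(y + 3)
(2) = (u + 4)*(u^2 - 1) = (u + 1)*(u + 4)*(u - 1)
(3) = (s + 4)*(s^2 + s) = (s + 1)*(s + 4)*(s)
(4) = (l)*(l^5 - 8*l^4 + 4*l^3 + 112*l^2 - 320*l + 256) = l*(l - 4)*(l^4 - 4*l^3 - 12*l^2 + 64*l - 64) = l*(l - 4)*(l - 2)*(l^3 - 2*l^2 - 16*l + 32) = l*(l - 4)^2*(l - 2)*(l^2 + 2*l - 8) = l*(l - 4)^2*(l - 2)^2*(l + 4)
(5) = (j - 2)*(j^2 - j - 2) = (j - 2)^2*(j + 1)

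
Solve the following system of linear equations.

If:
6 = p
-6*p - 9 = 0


Then:
No Solution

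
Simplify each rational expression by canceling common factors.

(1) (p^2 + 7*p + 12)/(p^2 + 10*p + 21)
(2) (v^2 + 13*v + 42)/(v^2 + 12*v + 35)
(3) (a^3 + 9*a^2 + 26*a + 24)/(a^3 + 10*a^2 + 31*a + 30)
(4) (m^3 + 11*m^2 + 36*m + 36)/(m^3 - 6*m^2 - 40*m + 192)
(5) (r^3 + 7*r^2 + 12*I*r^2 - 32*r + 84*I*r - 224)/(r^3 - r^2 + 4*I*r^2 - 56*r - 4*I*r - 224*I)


(1) = (p + 4)/(p + 7)
(2) = (v + 6)/(v + 5)
(3) = (a + 4)/(a + 5)
(4) = (m^2 + 5*m + 6)/(m^2 - 12*m + 32)
(5) = (r + 8*I)/(r - 8)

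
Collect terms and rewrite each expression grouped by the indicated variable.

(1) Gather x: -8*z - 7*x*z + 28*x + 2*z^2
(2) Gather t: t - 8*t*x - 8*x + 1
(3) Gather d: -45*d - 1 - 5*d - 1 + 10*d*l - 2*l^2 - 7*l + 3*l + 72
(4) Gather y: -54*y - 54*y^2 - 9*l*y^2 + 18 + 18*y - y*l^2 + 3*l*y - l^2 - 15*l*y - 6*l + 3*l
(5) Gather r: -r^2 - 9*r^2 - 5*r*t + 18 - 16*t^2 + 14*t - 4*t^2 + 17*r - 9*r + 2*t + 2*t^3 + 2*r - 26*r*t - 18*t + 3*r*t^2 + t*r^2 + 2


(1) = x*(28 - 7*z) + 2*z^2 - 8*z
(2) = t*(1 - 8*x) - 8*x + 1
(3) = d*(10*l - 50) - 2*l^2 - 4*l + 70
(4) = -l^2 - 3*l + y^2*(-9*l - 54) + y*(-l^2 - 12*l - 36) + 18
(5) = r^2*(t - 10) + r*(3*t^2 - 31*t + 10) + 2*t^3 - 20*t^2 - 2*t + 20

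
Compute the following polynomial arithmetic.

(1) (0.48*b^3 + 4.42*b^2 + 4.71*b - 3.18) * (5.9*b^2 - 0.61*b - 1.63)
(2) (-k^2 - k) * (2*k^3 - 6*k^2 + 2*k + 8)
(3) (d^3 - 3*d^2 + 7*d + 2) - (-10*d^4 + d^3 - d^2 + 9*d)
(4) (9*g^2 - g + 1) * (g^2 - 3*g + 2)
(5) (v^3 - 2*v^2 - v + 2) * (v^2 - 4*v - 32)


(1) = 2.832*b^5 + 25.7852*b^4 + 24.3104*b^3 - 28.8397*b^2 - 5.7375*b + 5.1834
(2) = -2*k^5 + 4*k^4 + 4*k^3 - 10*k^2 - 8*k
(3) = 10*d^4 - 2*d^2 - 2*d + 2
(4) = 9*g^4 - 28*g^3 + 22*g^2 - 5*g + 2
(5) = v^5 - 6*v^4 - 25*v^3 + 70*v^2 + 24*v - 64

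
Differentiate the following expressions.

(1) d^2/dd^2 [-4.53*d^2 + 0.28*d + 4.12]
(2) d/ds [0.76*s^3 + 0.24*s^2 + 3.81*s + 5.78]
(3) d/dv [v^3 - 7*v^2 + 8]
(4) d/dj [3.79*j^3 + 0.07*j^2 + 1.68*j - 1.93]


(1) = -9.06000000000000
(2) = 2.28*s^2 + 0.48*s + 3.81
(3) = v*(3*v - 14)
(4) = 11.37*j^2 + 0.14*j + 1.68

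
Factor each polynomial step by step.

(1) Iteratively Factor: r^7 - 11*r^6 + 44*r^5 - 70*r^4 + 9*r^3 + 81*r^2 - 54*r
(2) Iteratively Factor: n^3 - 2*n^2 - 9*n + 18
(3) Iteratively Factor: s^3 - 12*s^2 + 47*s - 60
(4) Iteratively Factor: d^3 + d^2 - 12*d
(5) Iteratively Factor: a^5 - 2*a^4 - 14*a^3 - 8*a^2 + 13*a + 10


(1) = (r - 3)*(r^6 - 8*r^5 + 20*r^4 - 10*r^3 - 21*r^2 + 18*r) = (r - 3)*(r + 1)*(r^5 - 9*r^4 + 29*r^3 - 39*r^2 + 18*r) = r*(r - 3)*(r + 1)*(r^4 - 9*r^3 + 29*r^2 - 39*r + 18) = r*(r - 3)^2*(r + 1)*(r^3 - 6*r^2 + 11*r - 6) = r*(r - 3)^3*(r + 1)*(r^2 - 3*r + 2) = r*(r - 3)^3*(r - 2)*(r + 1)*(r - 1)
(2) = (n + 3)*(n^2 - 5*n + 6) = (n - 2)*(n + 3)*(n - 3)
(3) = (s - 3)*(s^2 - 9*s + 20) = (s - 4)*(s - 3)*(s - 5)
(4) = (d - 3)*(d^2 + 4*d) = d*(d - 3)*(d + 4)
(5) = (a + 1)*(a^4 - 3*a^3 - 11*a^2 + 3*a + 10) = (a + 1)*(a + 2)*(a^3 - 5*a^2 - a + 5) = (a - 1)*(a + 1)*(a + 2)*(a^2 - 4*a - 5) = (a - 5)*(a - 1)*(a + 1)*(a + 2)*(a + 1)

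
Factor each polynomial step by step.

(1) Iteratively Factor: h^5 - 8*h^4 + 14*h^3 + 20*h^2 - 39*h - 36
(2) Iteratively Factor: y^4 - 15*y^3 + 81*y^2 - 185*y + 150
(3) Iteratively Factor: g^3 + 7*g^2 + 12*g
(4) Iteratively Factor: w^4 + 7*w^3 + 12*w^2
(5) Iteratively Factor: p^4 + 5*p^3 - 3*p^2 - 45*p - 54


(1) = (h - 3)*(h^4 - 5*h^3 - h^2 + 17*h + 12) = (h - 3)*(h + 1)*(h^3 - 6*h^2 + 5*h + 12) = (h - 3)*(h + 1)^2*(h^2 - 7*h + 12) = (h - 4)*(h - 3)*(h + 1)^2*(h - 3)
(2) = (y - 5)*(y^3 - 10*y^2 + 31*y - 30) = (y - 5)*(y - 2)*(y^2 - 8*y + 15) = (y - 5)^2*(y - 2)*(y - 3)
(3) = (g)*(g^2 + 7*g + 12) = g*(g + 4)*(g + 3)
(4) = (w)*(w^3 + 7*w^2 + 12*w) = w^2*(w^2 + 7*w + 12) = w^2*(w + 4)*(w + 3)
(5) = (p - 3)*(p^3 + 8*p^2 + 21*p + 18) = (p - 3)*(p + 3)*(p^2 + 5*p + 6) = (p - 3)*(p + 2)*(p + 3)*(p + 3)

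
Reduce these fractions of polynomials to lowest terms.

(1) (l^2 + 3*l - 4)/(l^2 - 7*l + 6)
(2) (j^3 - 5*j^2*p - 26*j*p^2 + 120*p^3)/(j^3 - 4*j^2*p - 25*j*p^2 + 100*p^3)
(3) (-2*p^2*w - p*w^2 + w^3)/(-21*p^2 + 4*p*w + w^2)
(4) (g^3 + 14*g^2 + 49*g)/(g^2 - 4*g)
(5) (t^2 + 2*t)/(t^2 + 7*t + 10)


(1) = (l + 4)/(l - 6)
(2) = (-j + 6*p)/(-j + 5*p)
(3) = (2*p^2*w + p*w^2 - w^3)/(21*p^2 - 4*p*w - w^2)
(4) = (g^2 + 14*g + 49)/(g - 4)
(5) = t/(t + 5)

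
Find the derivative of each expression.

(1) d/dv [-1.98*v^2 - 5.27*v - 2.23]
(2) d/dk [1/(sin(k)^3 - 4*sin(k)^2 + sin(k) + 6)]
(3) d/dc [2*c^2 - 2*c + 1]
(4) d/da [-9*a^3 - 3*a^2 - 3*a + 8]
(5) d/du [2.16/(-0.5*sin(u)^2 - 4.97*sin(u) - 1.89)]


(1) = -3.96*v - 5.27
(2) = (-3*sin(k)^2 + 8*sin(k) - 1)*cos(k)/(sin(k)^3 - 4*sin(k)^2 + sin(k) + 6)^2
(3) = 4*c - 2
(4) = -27*a^2 - 6*a - 3
(5) = (2.16*sin(u) + 10.7352)*cos(u)/(0.5*sin(u)^2 + 4.97*sin(u) + 1.89)^2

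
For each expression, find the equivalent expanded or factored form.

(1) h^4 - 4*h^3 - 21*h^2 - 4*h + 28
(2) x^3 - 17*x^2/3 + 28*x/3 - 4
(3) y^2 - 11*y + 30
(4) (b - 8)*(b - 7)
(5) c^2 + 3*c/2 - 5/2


(1) = (h - 7)*(h - 1)*(h + 2)^2
(2) = (x - 3)*(x - 2)*(x - 2/3)
(3) = (y - 6)*(y - 5)
(4) = b^2 - 15*b + 56
(5) = (c - 1)*(c + 5/2)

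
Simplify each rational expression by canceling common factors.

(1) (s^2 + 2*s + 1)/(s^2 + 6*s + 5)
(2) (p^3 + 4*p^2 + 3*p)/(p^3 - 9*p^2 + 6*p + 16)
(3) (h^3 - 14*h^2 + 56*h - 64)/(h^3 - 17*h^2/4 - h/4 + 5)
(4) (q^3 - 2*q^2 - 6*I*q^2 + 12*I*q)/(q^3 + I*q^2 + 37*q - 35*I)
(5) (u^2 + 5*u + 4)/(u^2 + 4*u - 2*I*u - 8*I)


(1) = (s + 1)/(s + 5)
(2) = (p^2 + 3*p)/(p^2 - 10*p + 16)
(3) = (4*h^2 - 40*h + 64)/(4*h^2 - h - 5)
(4) = (q^3 + q^2*(-2 - 6*I) + 12*I*q)/(q^3 + I*q^2 + 37*q - 35*I)
(5) = (u + 1)/(u - 2*I)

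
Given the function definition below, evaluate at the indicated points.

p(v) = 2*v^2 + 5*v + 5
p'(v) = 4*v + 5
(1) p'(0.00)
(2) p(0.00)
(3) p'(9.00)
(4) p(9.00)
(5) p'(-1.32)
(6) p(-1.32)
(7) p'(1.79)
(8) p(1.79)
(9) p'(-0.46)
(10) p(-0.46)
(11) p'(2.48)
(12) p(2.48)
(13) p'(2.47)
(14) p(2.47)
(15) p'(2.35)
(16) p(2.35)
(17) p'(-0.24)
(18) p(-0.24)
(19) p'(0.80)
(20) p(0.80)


(1) = 5.00
(2) = 5.00
(3) = 41.00
(4) = 212.00
(5) = -0.28
(6) = 1.88
(7) = 12.16
(8) = 20.36
(9) = 3.16
(10) = 3.12
(11) = 14.92
(12) = 29.70
(13) = 14.88
(14) = 29.55
(15) = 14.40
(16) = 27.80
(17) = 4.04
(18) = 3.92
(19) = 8.20
(20) = 10.28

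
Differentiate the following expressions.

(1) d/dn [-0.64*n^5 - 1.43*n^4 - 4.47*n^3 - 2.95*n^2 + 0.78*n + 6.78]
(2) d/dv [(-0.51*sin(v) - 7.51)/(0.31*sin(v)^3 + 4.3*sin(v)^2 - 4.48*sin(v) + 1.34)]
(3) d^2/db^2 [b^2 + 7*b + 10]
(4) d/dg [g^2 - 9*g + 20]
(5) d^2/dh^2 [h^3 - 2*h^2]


(1) = -3.2*n^4 - 5.72*n^3 - 13.41*n^2 - 5.9*n + 0.78
(2) = (0.3162*sin(v)^3 + 9.1773*sin(v)^2 + 64.586*sin(v) - 34.3282)*cos(v)/(0.0961*sin(v)^6 + 2.666*sin(v)^5 + 15.7124*sin(v)^4 - 37.6972*sin(v)^3 + 31.5944*sin(v)^2 - 12.0064*sin(v) + 1.7956)
(3) = 2
(4) = 2*g - 9
(5) = 6*h - 4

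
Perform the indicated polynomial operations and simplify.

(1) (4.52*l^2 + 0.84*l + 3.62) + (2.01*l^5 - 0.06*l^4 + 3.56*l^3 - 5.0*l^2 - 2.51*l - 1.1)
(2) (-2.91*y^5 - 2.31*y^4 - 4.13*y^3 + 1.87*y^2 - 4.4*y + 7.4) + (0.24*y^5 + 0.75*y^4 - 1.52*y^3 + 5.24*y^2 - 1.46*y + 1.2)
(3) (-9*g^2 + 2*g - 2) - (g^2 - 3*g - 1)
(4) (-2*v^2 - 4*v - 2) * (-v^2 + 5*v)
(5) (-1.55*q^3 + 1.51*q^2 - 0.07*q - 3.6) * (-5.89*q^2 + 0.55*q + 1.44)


(1) = 2.01*l^5 - 0.06*l^4 + 3.56*l^3 - 0.48*l^2 - 1.67*l + 2.52
(2) = -2.67*y^5 - 1.56*y^4 - 5.65*y^3 + 7.11*y^2 - 5.86*y + 8.6
(3) = -10*g^2 + 5*g - 1
(4) = 2*v^4 - 6*v^3 - 18*v^2 - 10*v
(5) = 9.1295*q^5 - 9.7464*q^4 - 0.9892*q^3 + 23.3399*q^2 - 2.0808*q - 5.184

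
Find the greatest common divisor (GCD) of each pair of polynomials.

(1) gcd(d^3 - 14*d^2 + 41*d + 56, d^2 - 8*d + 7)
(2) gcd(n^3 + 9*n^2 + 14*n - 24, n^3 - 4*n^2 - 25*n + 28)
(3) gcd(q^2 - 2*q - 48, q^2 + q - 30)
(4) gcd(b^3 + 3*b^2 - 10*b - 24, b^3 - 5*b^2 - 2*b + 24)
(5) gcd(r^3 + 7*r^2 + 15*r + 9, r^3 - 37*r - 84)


(1) = gcd((d - 8)*(d - 7)*(d + 1), (d - 7)*(d - 1)) = d - 7
(2) = gcd((n - 1)*(n + 4)*(n + 6), (n - 7)*(n - 1)*(n + 4)) = n^2 + 3*n - 4
(3) = q + 6
(4) = gcd((b - 3)*(b + 2)*(b + 4), (b - 4)*(b - 3)*(b + 2)) = b^2 - b - 6
(5) = r + 3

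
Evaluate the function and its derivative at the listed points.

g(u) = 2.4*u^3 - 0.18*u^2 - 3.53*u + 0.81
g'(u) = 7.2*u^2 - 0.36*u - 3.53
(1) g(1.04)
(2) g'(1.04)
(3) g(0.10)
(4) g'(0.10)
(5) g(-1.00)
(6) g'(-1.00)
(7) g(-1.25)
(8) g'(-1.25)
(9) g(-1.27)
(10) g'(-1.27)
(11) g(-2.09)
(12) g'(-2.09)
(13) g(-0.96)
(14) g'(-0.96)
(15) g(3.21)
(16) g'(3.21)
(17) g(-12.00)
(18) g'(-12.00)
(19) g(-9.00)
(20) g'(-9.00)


(1) = -0.36
(2) = 3.88
(3) = 0.46
(4) = -3.49
(5) = 1.76
(6) = 4.03
(7) = 0.25
(8) = 8.17
(9) = 0.09
(10) = 8.54
(11) = -14.51
(12) = 28.67
(13) = 1.91
(14) = 3.45
(15) = 67.01
(16) = 69.50
(17) = -4129.95
(18) = 1037.59
(19) = -1731.60
(20) = 582.91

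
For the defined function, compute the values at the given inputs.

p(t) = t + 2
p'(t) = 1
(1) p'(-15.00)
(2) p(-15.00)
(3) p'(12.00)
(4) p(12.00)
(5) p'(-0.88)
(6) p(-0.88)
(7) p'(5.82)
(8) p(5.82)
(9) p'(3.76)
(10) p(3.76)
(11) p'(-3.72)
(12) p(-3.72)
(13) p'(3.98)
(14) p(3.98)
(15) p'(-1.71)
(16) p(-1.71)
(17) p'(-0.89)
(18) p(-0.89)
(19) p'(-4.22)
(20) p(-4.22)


(1) = 1.00
(2) = -13.00
(3) = 1.00
(4) = 14.00
(5) = 1.00
(6) = 1.12
(7) = 1.00
(8) = 7.82
(9) = 1.00
(10) = 5.76
(11) = 1.00
(12) = -1.72
(13) = 1.00
(14) = 5.98
(15) = 1.00
(16) = 0.29
(17) = 1.00
(18) = 1.11
(19) = 1.00
(20) = -2.22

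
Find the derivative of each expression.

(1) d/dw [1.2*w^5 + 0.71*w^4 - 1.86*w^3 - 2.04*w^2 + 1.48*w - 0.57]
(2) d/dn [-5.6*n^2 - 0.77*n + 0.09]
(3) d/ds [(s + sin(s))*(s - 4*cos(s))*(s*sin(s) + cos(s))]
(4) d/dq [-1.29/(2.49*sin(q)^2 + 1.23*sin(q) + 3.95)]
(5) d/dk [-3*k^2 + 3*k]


(1) = 6.0*w^4 + 2.84*w^3 - 5.58*w^2 - 4.08*w + 1.48
(2) = -11.2*n - 0.77
(3) = s*(s + sin(s))*(s - 4*cos(s))*cos(s) + (s + sin(s))*(s*sin(s) + cos(s))*(4*sin(s) + 1) + (s - 4*cos(s))*(s*sin(s) + cos(s))*(cos(s) + 1)
(4) = (6.4242*sin(q) + 1.5867)*cos(q)/(2.49*sin(q)^2 + 1.23*sin(q) + 3.95)^2
(5) = 3 - 6*k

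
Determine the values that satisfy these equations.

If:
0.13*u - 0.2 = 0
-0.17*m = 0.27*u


Then:
m = -2.44
u = 1.54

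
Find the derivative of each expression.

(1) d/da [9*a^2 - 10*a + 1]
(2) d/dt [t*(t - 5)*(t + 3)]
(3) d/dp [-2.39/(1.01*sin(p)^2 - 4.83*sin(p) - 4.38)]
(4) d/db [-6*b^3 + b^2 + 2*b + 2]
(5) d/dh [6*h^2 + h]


(1) = 18*a - 10
(2) = 3*t^2 - 4*t - 15
(3) = (4.8278*sin(p) - 11.5437)*cos(p)/(-1.01*sin(p)^2 + 4.83*sin(p) + 4.38)^2
(4) = -18*b^2 + 2*b + 2
(5) = 12*h + 1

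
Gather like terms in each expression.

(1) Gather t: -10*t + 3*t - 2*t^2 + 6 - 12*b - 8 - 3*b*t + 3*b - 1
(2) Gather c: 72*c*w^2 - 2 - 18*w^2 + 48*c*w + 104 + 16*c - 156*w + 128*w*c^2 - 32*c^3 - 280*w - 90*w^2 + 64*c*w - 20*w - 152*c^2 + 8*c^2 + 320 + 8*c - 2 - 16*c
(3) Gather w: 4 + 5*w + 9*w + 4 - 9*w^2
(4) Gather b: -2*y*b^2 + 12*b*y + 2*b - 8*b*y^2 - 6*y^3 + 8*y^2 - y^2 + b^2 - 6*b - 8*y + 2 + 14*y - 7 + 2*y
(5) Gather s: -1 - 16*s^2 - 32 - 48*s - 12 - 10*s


(1) = -9*b - 2*t^2 + t*(-3*b - 7) - 3
(2) = -32*c^3 + c^2*(128*w - 144) + c*(72*w^2 + 112*w + 8) - 108*w^2 - 456*w + 420
(3) = -9*w^2 + 14*w + 8
(4) = b^2*(1 - 2*y) + b*(-8*y^2 + 12*y - 4) - 6*y^3 + 7*y^2 + 8*y - 5
(5) = -16*s^2 - 58*s - 45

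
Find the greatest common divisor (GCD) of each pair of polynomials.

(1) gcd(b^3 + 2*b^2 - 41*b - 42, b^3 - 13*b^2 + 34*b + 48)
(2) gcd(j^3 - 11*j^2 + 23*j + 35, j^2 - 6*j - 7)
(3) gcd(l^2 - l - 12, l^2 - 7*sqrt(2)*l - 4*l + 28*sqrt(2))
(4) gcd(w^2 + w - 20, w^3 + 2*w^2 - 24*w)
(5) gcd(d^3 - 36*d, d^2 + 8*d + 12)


(1) = b^2 - 5*b - 6
(2) = gcd((j - 7)*(j - 5)*(j + 1), (j - 7)*(j + 1)) = j^2 - 6*j - 7
(3) = l - 4
(4) = w - 4
(5) = gcd(d*(d - 6)*(d + 6), (d + 2)*(d + 6)) = d + 6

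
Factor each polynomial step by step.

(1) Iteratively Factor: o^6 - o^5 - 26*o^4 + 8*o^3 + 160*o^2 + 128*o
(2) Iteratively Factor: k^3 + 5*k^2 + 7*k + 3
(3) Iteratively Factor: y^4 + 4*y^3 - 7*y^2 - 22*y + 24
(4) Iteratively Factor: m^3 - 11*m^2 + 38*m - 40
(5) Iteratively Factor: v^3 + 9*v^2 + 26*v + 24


(1) = (o - 4)*(o^5 + 3*o^4 - 14*o^3 - 48*o^2 - 32*o) = (o - 4)*(o + 2)*(o^4 + o^3 - 16*o^2 - 16*o) = (o - 4)*(o + 2)*(o + 4)*(o^3 - 3*o^2 - 4*o) = o*(o - 4)*(o + 2)*(o + 4)*(o^2 - 3*o - 4) = o*(o - 4)*(o + 1)*(o + 2)*(o + 4)*(o - 4)
(2) = (k + 1)*(k^2 + 4*k + 3) = (k + 1)^2*(k + 3)
(3) = (y + 3)*(y^3 + y^2 - 10*y + 8) = (y + 3)*(y + 4)*(y^2 - 3*y + 2) = (y - 2)*(y + 3)*(y + 4)*(y - 1)
(4) = (m - 2)*(m^2 - 9*m + 20) = (m - 4)*(m - 2)*(m - 5)
(5) = (v + 3)*(v^2 + 6*v + 8) = (v + 2)*(v + 3)*(v + 4)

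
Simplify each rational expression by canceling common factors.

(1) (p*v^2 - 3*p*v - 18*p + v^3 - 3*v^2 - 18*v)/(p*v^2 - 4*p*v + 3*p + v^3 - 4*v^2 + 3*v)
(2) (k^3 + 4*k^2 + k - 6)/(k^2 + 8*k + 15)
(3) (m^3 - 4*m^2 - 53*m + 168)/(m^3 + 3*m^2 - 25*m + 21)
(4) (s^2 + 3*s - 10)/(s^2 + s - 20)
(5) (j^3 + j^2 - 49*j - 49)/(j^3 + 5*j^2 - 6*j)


(1) = (v^2 - 3*v - 18)/(v^2 - 4*v + 3)
(2) = (k^2 + k - 2)/(k + 5)
(3) = (m - 8)/(m - 1)
(4) = (s - 2)/(s - 4)
(5) = (j^3 + j^2 - 49*j - 49)/(j^3 + 5*j^2 - 6*j)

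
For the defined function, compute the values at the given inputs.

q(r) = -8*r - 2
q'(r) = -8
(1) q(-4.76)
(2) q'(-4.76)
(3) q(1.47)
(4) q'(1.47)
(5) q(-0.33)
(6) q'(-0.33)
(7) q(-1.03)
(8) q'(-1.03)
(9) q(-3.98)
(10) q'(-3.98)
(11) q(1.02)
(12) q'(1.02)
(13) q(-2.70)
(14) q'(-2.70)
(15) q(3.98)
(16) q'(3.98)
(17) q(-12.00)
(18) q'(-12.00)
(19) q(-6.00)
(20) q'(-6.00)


(1) = 36.08
(2) = -8.00
(3) = -13.76
(4) = -8.00
(5) = 0.64
(6) = -8.00
(7) = 6.24
(8) = -8.00
(9) = 29.84
(10) = -8.00
(11) = -10.16
(12) = -8.00
(13) = 19.60
(14) = -8.00
(15) = -33.84
(16) = -8.00
(17) = 94.00
(18) = -8.00
(19) = 46.00
(20) = -8.00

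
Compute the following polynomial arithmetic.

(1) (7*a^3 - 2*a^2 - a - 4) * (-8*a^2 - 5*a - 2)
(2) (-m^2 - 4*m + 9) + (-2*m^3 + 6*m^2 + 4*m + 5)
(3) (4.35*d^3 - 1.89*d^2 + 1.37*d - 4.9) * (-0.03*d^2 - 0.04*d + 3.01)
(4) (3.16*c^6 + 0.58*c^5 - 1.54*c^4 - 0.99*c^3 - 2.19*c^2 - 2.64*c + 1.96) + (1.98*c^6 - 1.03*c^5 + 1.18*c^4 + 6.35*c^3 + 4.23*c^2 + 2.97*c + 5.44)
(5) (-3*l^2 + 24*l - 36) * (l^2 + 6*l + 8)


(1) = -56*a^5 - 19*a^4 + 4*a^3 + 41*a^2 + 22*a + 8
(2) = -2*m^3 + 5*m^2 + 14
(3) = -0.1305*d^5 - 0.1173*d^4 + 13.128*d^3 - 5.5967*d^2 + 4.3197*d - 14.749
(4) = 5.14*c^6 - 0.45*c^5 - 0.36*c^4 + 5.36*c^3 + 2.04*c^2 + 0.33*c + 7.4
(5) = -3*l^4 + 6*l^3 + 84*l^2 - 24*l - 288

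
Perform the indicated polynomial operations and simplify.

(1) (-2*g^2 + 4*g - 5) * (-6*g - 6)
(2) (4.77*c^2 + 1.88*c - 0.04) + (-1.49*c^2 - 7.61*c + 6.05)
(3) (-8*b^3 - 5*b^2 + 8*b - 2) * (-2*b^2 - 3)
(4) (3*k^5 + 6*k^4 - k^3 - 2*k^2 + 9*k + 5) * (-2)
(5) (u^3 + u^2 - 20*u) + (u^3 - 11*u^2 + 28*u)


(1) = 12*g^3 - 12*g^2 + 6*g + 30
(2) = 3.28*c^2 - 5.73*c + 6.01
(3) = 16*b^5 + 10*b^4 + 8*b^3 + 19*b^2 - 24*b + 6
(4) = -6*k^5 - 12*k^4 + 2*k^3 + 4*k^2 - 18*k - 10
(5) = 2*u^3 - 10*u^2 + 8*u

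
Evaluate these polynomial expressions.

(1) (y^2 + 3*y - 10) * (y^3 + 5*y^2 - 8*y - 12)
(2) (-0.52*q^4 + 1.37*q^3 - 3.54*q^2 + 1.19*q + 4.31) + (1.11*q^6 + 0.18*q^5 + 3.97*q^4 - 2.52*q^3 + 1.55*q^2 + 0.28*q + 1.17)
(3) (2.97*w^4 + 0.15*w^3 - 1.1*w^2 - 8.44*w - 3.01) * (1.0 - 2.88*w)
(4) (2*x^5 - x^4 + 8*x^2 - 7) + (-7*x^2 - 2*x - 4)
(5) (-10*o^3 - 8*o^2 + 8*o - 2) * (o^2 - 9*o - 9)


(1) = y^5 + 8*y^4 - 3*y^3 - 86*y^2 + 44*y + 120
(2) = 1.11*q^6 + 0.18*q^5 + 3.45*q^4 - 1.15*q^3 - 1.99*q^2 + 1.47*q + 5.48
(3) = -8.5536*w^5 + 2.538*w^4 + 3.318*w^3 + 23.2072*w^2 + 0.2288*w - 3.01
(4) = 2*x^5 - x^4 + x^2 - 2*x - 11
(5) = -10*o^5 + 82*o^4 + 170*o^3 - 2*o^2 - 54*o + 18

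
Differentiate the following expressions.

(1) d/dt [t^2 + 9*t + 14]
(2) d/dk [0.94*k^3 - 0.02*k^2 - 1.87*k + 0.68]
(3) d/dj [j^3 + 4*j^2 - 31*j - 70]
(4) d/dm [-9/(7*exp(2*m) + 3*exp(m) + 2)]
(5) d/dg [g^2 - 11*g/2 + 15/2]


(1) = 2*t + 9
(2) = 2.82*k^2 - 0.04*k - 1.87
(3) = 3*j^2 + 8*j - 31
(4) = (126*exp(m) + 27)*exp(m)/(7*exp(2*m) + 3*exp(m) + 2)^2
(5) = 2*g - 11/2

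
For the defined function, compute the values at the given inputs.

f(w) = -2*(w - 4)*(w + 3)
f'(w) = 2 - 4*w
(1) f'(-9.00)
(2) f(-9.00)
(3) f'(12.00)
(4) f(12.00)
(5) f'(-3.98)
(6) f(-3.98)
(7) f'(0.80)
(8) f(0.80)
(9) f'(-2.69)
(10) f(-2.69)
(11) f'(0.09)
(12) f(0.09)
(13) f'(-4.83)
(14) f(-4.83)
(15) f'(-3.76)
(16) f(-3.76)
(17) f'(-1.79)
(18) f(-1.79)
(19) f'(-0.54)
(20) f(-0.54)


(1) = 38.00
(2) = -156.00
(3) = -46.00
(4) = -240.00
(5) = 17.92
(6) = -15.64
(7) = -1.20
(8) = 24.32
(9) = 12.76
(10) = 4.15
(11) = 1.64
(12) = 24.16
(13) = 21.32
(14) = -32.32
(15) = 17.04
(16) = -11.80
(17) = 9.16
(18) = 14.01
(19) = 4.16
(20) = 22.34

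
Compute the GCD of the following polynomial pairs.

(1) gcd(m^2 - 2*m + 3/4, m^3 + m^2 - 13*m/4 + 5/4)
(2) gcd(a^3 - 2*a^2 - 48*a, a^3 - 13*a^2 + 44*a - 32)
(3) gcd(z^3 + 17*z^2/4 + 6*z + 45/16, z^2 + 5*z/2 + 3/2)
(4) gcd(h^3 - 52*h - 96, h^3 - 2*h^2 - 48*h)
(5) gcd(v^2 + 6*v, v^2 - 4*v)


(1) = gcd((m - 3/2)*(m - 1/2), (m - 1)*(m - 1/2)*(m + 5/2)) = m - 1/2
(2) = a - 8
(3) = z + 3/2
(4) = h^2 - 2*h - 48
(5) = gcd(v*(v + 6), v*(v - 4)) = v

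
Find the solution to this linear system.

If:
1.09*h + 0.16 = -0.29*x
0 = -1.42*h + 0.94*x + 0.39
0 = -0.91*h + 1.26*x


Then:
No Solution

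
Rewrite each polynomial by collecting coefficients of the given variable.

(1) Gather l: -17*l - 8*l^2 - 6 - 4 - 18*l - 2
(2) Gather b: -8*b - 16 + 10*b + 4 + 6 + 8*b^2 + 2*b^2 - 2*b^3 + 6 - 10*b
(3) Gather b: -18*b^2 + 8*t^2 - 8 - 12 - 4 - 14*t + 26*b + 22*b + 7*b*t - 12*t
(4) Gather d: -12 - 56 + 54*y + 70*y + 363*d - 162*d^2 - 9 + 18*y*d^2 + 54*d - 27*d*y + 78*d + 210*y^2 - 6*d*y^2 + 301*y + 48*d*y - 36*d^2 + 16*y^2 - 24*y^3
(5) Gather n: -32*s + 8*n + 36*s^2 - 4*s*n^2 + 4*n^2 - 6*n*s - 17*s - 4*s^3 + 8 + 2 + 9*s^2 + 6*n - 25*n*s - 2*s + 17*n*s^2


(1) = -8*l^2 - 35*l - 12
(2) = -2*b^3 + 10*b^2 - 8*b
(3) = -18*b^2 + b*(7*t + 48) + 8*t^2 - 26*t - 24
(4) = d^2*(18*y - 198) + d*(-6*y^2 + 21*y + 495) - 24*y^3 + 226*y^2 + 425*y - 77
(5) = n^2*(4 - 4*s) + n*(17*s^2 - 31*s + 14) - 4*s^3 + 45*s^2 - 51*s + 10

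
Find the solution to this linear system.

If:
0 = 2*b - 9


Then:
b = 9/2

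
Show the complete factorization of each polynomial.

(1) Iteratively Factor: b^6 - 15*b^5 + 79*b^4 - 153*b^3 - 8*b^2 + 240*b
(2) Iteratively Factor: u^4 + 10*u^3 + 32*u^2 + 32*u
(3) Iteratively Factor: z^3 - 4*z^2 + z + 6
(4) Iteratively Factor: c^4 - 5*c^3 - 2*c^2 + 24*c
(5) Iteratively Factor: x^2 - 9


(1) = (b - 4)*(b^5 - 11*b^4 + 35*b^3 - 13*b^2 - 60*b) = (b - 5)*(b - 4)*(b^4 - 6*b^3 + 5*b^2 + 12*b) = (b - 5)*(b - 4)^2*(b^3 - 2*b^2 - 3*b) = (b - 5)*(b - 4)^2*(b + 1)*(b^2 - 3*b) = (b - 5)*(b - 4)^2*(b - 3)*(b + 1)*(b)
(2) = (u + 2)*(u^3 + 8*u^2 + 16*u) = (u + 2)*(u + 4)*(u^2 + 4*u) = (u + 2)*(u + 4)^2*(u)
(3) = (z + 1)*(z^2 - 5*z + 6) = (z - 2)*(z + 1)*(z - 3)
(4) = (c)*(c^3 - 5*c^2 - 2*c + 24) = c*(c - 3)*(c^2 - 2*c - 8) = c*(c - 3)*(c + 2)*(c - 4)
(5) = (x + 3)*(x - 3)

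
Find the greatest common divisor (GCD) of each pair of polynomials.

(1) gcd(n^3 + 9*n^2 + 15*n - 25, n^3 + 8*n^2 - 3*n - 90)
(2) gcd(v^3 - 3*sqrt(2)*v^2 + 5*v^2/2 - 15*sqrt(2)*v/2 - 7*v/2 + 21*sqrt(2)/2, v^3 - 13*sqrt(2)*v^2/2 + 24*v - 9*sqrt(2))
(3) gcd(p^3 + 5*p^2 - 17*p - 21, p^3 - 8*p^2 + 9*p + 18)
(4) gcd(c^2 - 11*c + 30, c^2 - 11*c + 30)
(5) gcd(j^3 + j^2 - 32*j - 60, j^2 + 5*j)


(1) = n + 5
(2) = v - 3*sqrt(2)
(3) = p^2 - 2*p - 3
(4) = c^2 - 11*c + 30
(5) = gcd((j - 6)*(j + 2)*(j + 5), j*(j + 5)) = j + 5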